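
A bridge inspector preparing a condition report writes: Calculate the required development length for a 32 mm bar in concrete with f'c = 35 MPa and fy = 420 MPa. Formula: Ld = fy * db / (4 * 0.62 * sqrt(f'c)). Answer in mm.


Ld = (fy * db) / (4 * 0.62 * sqrt(f'c))
= (420 * 32) / (4 * 0.62 * sqrt(35))
= 13440 / 14.6719
= 916.04 mm

916.04 mm


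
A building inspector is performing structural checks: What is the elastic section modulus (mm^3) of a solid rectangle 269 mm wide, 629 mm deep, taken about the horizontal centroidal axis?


S = b * h^2 / 6
= 269 * 629^2 / 6
= 269 * 395641 / 6
= 17737904.83 mm^3

17737904.83 mm^3


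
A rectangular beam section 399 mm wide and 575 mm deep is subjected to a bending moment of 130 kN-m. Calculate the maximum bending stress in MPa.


I = b * h^3 / 12 = 399 * 575^3 / 12 = 6321136718.75 mm^4
y = h / 2 = 575 / 2 = 287.5 mm
M = 130 kN-m = 130000000.0 N-mm
sigma = M * y / I = 130000000.0 * 287.5 / 6321136718.75
= 5.91 MPa

5.91 MPa


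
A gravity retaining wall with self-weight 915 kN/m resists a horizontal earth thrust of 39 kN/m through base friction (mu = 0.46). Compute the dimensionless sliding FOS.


Resisting force = mu * W = 0.46 * 915 = 420.9 kN/m
FOS = Resisting / Driving = 420.9 / 39
= 10.7923 (dimensionless)

10.7923 (dimensionless)


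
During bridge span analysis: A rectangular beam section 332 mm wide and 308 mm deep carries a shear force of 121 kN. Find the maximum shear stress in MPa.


A = b * h = 332 * 308 = 102256 mm^2
V = 121 kN = 121000.0 N
tau_max = 1.5 * V / A = 1.5 * 121000.0 / 102256
= 1.775 MPa

1.775 MPa


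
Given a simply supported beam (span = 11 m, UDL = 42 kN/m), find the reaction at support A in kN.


Total load = w * L = 42 * 11 = 462 kN
By symmetry, each reaction R = total / 2 = 462 / 2 = 231.0 kN

231.0 kN


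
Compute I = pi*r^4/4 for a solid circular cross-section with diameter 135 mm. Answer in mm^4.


r = d / 2 = 135 / 2 = 67.5 mm
I = pi * r^4 / 4 = pi * 67.5^4 / 4
= 16304405.68 mm^4

16304405.68 mm^4


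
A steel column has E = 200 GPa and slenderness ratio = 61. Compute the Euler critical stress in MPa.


sigma_cr = pi^2 * E / lambda^2
= 9.8696 * 200000.0 / 61^2
= 9.8696 * 200000.0 / 3721
= 530.4813 MPa

530.4813 MPa


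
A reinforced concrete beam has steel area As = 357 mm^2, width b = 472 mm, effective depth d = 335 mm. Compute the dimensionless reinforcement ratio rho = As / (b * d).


rho = As / (b * d)
= 357 / (472 * 335)
= 357 / 158120
= 0.002258 (dimensionless)

0.002258 (dimensionless)


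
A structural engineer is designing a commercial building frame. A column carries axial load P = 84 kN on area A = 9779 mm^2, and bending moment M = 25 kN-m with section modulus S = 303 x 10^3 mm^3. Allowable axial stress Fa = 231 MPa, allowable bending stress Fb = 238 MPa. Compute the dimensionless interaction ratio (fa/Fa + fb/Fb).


f_a = P / A = 84000.0 / 9779 = 8.5898 MPa
f_b = M / S = 25000000.0 / 303000.0 = 82.5083 MPa
Ratio = f_a / Fa + f_b / Fb
= 8.5898 / 231 + 82.5083 / 238
= 0.3839 (dimensionless)

0.3839 (dimensionless)


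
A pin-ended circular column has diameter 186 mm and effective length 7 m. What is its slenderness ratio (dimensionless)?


Radius of gyration r = d / 4 = 186 / 4 = 46.5 mm
L_eff = 7000.0 mm
Slenderness ratio = L / r = 7000.0 / 46.5 = 150.54 (dimensionless)

150.54 (dimensionless)


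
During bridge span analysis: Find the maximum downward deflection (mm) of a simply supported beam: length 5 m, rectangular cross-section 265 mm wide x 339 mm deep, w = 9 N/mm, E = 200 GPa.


I = 265 * 339^3 / 12 = 860327336.25 mm^4
L = 5000.0 mm, w = 9 N/mm, E = 200000.0 MPa
delta = 5 * w * L^4 / (384 * E * I)
= 5 * 9 * 5000.0^4 / (384 * 200000.0 * 860327336.25)
= 0.4257 mm

0.4257 mm


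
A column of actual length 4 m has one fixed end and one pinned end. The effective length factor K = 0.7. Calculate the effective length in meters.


L_eff = K * L
= 0.7 * 4
= 2.8 m

2.8 m


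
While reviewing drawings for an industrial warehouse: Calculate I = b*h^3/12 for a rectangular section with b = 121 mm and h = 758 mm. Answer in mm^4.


I = b * h^3 / 12
= 121 * 758^3 / 12
= 121 * 435519512 / 12
= 4391488412.67 mm^4

4391488412.67 mm^4


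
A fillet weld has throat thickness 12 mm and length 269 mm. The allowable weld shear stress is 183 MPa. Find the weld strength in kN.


Strength = throat * length * allowable stress
= 12 * 269 * 183 N
= 590724 N
= 590.72 kN

590.72 kN


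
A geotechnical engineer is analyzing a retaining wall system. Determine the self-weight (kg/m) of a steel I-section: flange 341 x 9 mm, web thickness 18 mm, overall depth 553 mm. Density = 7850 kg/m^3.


A_flanges = 2 * 341 * 9 = 6138 mm^2
A_web = (553 - 2 * 9) * 18 = 9630 mm^2
A_total = 6138 + 9630 = 15768 mm^2 = 0.015768 m^2
Weight = rho * A = 7850 * 0.015768 = 123.7788 kg/m

123.7788 kg/m


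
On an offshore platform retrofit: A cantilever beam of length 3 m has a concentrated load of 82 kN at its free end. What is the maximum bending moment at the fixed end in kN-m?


For a cantilever with a point load at the free end:
M_max = P * L = 82 * 3 = 246 kN-m

246 kN-m


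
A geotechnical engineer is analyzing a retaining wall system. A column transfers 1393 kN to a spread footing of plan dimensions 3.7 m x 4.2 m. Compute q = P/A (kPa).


A = 3.7 * 4.2 = 15.54 m^2
q = P / A = 1393 / 15.54
= 89.6396 kPa

89.6396 kPa


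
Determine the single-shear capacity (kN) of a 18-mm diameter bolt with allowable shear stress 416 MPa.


A = pi * d^2 / 4 = pi * 18^2 / 4 = 254.469 mm^2
V = f_v * A / 1000 = 416 * 254.469 / 1000
= 105.8591 kN

105.8591 kN


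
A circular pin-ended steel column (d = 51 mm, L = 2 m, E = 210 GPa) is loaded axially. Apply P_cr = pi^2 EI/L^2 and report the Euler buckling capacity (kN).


I = pi * d^4 / 64 = 332086.03 mm^4
L = 2000.0 mm
P_cr = pi^2 * E * I / L^2
= 9.8696 * 210000.0 * 332086.03 / 2000.0^2
= 172071.78 N = 172.0718 kN

172.0718 kN


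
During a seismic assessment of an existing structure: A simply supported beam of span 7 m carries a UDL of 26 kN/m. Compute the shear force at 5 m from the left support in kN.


R_A = w * L / 2 = 26 * 7 / 2 = 91.0 kN
V(x) = R_A - w * x = 91.0 - 26 * 5
= -39.0 kN

-39.0 kN


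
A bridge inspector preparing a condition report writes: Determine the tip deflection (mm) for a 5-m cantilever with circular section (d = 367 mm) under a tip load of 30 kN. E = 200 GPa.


I = pi * d^4 / 64 = pi * 367^4 / 64 = 890500475.54 mm^4
L = 5000.0 mm, P = 30000.0 N, E = 200000.0 MPa
delta = P * L^3 / (3 * E * I)
= 30000.0 * 5000.0^3 / (3 * 200000.0 * 890500475.54)
= 7.0185 mm

7.0185 mm


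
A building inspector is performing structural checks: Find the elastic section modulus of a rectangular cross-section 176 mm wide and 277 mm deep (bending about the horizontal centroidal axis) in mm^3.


S = b * h^2 / 6
= 176 * 277^2 / 6
= 176 * 76729 / 6
= 2250717.33 mm^3

2250717.33 mm^3


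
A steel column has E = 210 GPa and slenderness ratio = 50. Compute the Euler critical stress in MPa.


sigma_cr = pi^2 * E / lambda^2
= 9.8696 * 210000.0 / 50^2
= 9.8696 * 210000.0 / 2500
= 829.0468 MPa

829.0468 MPa


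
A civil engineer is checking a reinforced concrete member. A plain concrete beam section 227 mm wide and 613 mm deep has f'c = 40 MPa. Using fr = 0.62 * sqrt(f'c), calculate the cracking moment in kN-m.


fr = 0.62 * sqrt(40) = 0.62 * 6.3246 = 3.9212 MPa
I = 227 * 613^3 / 12 = 4357386009.92 mm^4
y_t = 306.5 mm
M_cr = fr * I / y_t = 3.9212 * 4357386009.92 / 306.5 N-mm
= 55.7465 kN-m

55.7465 kN-m


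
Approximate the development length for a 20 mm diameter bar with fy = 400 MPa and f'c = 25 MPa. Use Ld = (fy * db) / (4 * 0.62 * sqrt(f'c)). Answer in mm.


Ld = (fy * db) / (4 * 0.62 * sqrt(f'c))
= (400 * 20) / (4 * 0.62 * sqrt(25))
= 8000 / 12.4
= 645.16 mm

645.16 mm


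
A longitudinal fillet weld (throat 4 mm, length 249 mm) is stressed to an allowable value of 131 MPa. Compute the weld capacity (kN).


Strength = throat * length * allowable stress
= 4 * 249 * 131 N
= 130476 N
= 130.48 kN

130.48 kN


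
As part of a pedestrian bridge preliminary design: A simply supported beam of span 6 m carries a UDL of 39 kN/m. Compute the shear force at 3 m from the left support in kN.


R_A = w * L / 2 = 39 * 6 / 2 = 117.0 kN
V(x) = R_A - w * x = 117.0 - 39 * 3
= 0.0 kN

0.0 kN


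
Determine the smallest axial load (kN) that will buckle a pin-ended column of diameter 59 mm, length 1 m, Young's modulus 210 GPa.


I = pi * d^4 / 64 = 594809.57 mm^4
L = 1000.0 mm
P_cr = pi^2 * E * I / L^2
= 9.8696 * 210000.0 * 594809.57 / 1000.0^2
= 1232812.38 N = 1232.8124 kN

1232.8124 kN


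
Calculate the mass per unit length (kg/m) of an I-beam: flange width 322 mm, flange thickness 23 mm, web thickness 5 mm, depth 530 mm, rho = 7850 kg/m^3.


A_flanges = 2 * 322 * 23 = 14812 mm^2
A_web = (530 - 2 * 23) * 5 = 2420 mm^2
A_total = 14812 + 2420 = 17232 mm^2 = 0.017232 m^2
Weight = rho * A = 7850 * 0.017232 = 135.2712 kg/m

135.2712 kg/m


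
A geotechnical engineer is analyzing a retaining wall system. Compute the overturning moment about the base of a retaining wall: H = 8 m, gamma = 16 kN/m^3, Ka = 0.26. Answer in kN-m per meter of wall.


Pa = 0.5 * Ka * gamma * H^2
= 0.5 * 0.26 * 16 * 8^2
= 133.12 kN/m
Arm = H / 3 = 8 / 3 = 2.6667 m
Mo = Pa * arm = Pa * H / 3 = 133.12 * 8 / 3 = 354.9867 kN-m/m

354.9867 kN-m/m


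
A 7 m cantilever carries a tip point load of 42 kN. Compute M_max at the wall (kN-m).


For a cantilever with a point load at the free end:
M_max = P * L = 42 * 7 = 294 kN-m

294 kN-m


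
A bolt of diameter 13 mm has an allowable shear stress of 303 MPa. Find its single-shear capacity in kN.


A = pi * d^2 / 4 = pi * 13^2 / 4 = 132.7323 mm^2
V = f_v * A / 1000 = 303 * 132.7323 / 1000
= 40.2179 kN

40.2179 kN


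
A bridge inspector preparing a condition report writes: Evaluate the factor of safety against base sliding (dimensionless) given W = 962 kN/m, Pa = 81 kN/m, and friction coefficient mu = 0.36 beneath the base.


Resisting force = mu * W = 0.36 * 962 = 346.32 kN/m
FOS = Resisting / Driving = 346.32 / 81
= 4.2756 (dimensionless)

4.2756 (dimensionless)


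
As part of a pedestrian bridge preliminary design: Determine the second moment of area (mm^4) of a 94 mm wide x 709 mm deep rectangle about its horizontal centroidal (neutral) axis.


I = b * h^3 / 12
= 94 * 709^3 / 12
= 94 * 356400829 / 12
= 2791806493.83 mm^4

2791806493.83 mm^4


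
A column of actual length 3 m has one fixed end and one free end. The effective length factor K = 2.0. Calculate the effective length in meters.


L_eff = K * L
= 2.0 * 3
= 6.0 m

6.0 m


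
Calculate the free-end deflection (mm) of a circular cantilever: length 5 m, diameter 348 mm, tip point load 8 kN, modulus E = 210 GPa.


I = pi * d^4 / 64 = pi * 348^4 / 64 = 719924369.13 mm^4
L = 5000.0 mm, P = 8000.0 N, E = 210000.0 MPa
delta = P * L^3 / (3 * E * I)
= 8000.0 * 5000.0^3 / (3 * 210000.0 * 719924369.13)
= 2.2048 mm

2.2048 mm


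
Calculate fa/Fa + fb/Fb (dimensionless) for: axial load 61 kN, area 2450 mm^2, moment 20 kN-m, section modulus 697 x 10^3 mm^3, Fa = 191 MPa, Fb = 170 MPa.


f_a = P / A = 61000.0 / 2450 = 24.898 MPa
f_b = M / S = 20000000.0 / 697000.0 = 28.6944 MPa
Ratio = f_a / Fa + f_b / Fb
= 24.898 / 191 + 28.6944 / 170
= 0.2991 (dimensionless)

0.2991 (dimensionless)


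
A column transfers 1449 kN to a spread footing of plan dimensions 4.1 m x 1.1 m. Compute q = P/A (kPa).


A = 4.1 * 1.1 = 4.51 m^2
q = P / A = 1449 / 4.51
= 321.286 kPa

321.286 kPa


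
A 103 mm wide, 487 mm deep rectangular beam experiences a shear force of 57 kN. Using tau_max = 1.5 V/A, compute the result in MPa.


A = b * h = 103 * 487 = 50161 mm^2
V = 57 kN = 57000.0 N
tau_max = 1.5 * V / A = 1.5 * 57000.0 / 50161
= 1.7045 MPa

1.7045 MPa


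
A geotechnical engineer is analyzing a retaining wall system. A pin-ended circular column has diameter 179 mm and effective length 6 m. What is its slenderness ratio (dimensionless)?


Radius of gyration r = d / 4 = 179 / 4 = 44.75 mm
L_eff = 6000.0 mm
Slenderness ratio = L / r = 6000.0 / 44.75 = 134.08 (dimensionless)

134.08 (dimensionless)


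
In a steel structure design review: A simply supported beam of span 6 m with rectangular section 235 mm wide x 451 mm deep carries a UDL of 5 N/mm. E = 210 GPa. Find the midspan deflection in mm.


I = 235 * 451^3 / 12 = 1796454582.08 mm^4
L = 6000.0 mm, w = 5 N/mm, E = 210000.0 MPa
delta = 5 * w * L^4 / (384 * E * I)
= 5 * 5 * 6000.0^4 / (384 * 210000.0 * 1796454582.08)
= 0.2237 mm

0.2237 mm


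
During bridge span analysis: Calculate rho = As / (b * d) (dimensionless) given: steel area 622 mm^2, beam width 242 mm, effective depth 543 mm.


rho = As / (b * d)
= 622 / (242 * 543)
= 622 / 131406
= 0.004733 (dimensionless)

0.004733 (dimensionless)


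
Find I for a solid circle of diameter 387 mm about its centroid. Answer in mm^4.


r = d / 2 = 387 / 2 = 193.5 mm
I = pi * r^4 / 4 = pi * 193.5^4 / 4
= 1101067030.83 mm^4

1101067030.83 mm^4


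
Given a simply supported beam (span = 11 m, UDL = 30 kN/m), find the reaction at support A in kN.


Total load = w * L = 30 * 11 = 330 kN
By symmetry, each reaction R = total / 2 = 330 / 2 = 165.0 kN

165.0 kN


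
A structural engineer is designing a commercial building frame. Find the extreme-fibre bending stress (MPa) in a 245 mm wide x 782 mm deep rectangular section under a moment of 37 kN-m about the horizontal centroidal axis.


I = b * h^3 / 12 = 245 * 782^3 / 12 = 9763490263.33 mm^4
y = h / 2 = 782 / 2 = 391.0 mm
M = 37 kN-m = 37000000.0 N-mm
sigma = M * y / I = 37000000.0 * 391.0 / 9763490263.33
= 1.48 MPa

1.48 MPa


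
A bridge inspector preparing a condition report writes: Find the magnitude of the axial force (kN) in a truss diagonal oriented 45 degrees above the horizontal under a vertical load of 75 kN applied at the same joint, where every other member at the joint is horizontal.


At the joint, only the diagonal has a vertical component, so vertical equilibrium gives:
F * sin(45) = 75
F = 75 / sin(45)
= 75 / 0.707107
= 106.07 kN

106.07 kN


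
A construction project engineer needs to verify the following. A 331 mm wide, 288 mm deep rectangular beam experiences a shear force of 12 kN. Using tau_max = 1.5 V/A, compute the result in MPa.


A = b * h = 331 * 288 = 95328 mm^2
V = 12 kN = 12000.0 N
tau_max = 1.5 * V / A = 1.5 * 12000.0 / 95328
= 0.1888 MPa

0.1888 MPa


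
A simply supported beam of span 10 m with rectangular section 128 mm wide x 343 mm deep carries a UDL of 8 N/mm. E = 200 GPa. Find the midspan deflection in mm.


I = 128 * 343^3 / 12 = 430438474.67 mm^4
L = 10000.0 mm, w = 8 N/mm, E = 200000.0 MPa
delta = 5 * w * L^4 / (384 * E * I)
= 5 * 8 * 10000.0^4 / (384 * 200000.0 * 430438474.67)
= 12.1001 mm

12.1001 mm


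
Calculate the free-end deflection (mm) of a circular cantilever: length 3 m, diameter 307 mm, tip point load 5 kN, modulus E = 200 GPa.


I = pi * d^4 / 64 = pi * 307^4 / 64 = 436037057.88 mm^4
L = 3000.0 mm, P = 5000.0 N, E = 200000.0 MPa
delta = P * L^3 / (3 * E * I)
= 5000.0 * 3000.0^3 / (3 * 200000.0 * 436037057.88)
= 0.516 mm

0.516 mm


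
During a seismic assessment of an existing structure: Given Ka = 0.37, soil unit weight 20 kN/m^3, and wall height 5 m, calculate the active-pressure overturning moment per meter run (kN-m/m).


Pa = 0.5 * Ka * gamma * H^2
= 0.5 * 0.37 * 20 * 5^2
= 92.5 kN/m
Arm = H / 3 = 5 / 3 = 1.6667 m
Mo = Pa * arm = Pa * H / 3 = 92.5 * 5 / 3 = 154.1667 kN-m/m

154.1667 kN-m/m


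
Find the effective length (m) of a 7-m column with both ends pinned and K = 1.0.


L_eff = K * L
= 1.0 * 7
= 7.0 m

7.0 m


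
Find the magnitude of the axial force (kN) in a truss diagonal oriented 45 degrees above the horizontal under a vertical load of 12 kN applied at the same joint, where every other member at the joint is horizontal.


At the joint, only the diagonal has a vertical component, so vertical equilibrium gives:
F * sin(45) = 12
F = 12 / sin(45)
= 12 / 0.707107
= 16.97 kN

16.97 kN


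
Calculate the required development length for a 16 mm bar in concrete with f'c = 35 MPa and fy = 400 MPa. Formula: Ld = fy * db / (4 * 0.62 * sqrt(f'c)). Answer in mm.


Ld = (fy * db) / (4 * 0.62 * sqrt(f'c))
= (400 * 16) / (4 * 0.62 * sqrt(35))
= 6400 / 14.6719
= 436.21 mm

436.21 mm


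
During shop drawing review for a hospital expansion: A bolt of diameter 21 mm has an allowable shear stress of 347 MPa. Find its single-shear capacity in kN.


A = pi * d^2 / 4 = pi * 21^2 / 4 = 346.3606 mm^2
V = f_v * A / 1000 = 347 * 346.3606 / 1000
= 120.1871 kN

120.1871 kN


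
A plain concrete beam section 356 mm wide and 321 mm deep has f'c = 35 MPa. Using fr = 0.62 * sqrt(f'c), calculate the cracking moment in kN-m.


fr = 0.62 * sqrt(35) = 0.62 * 5.9161 = 3.668 MPa
I = 356 * 321^3 / 12 = 981259443.0 mm^4
y_t = 160.5 mm
M_cr = fr * I / y_t = 3.668 * 981259443.0 / 160.5 N-mm
= 22.4251 kN-m

22.4251 kN-m


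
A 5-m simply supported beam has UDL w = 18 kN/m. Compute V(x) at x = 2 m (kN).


R_A = w * L / 2 = 18 * 5 / 2 = 45.0 kN
V(x) = R_A - w * x = 45.0 - 18 * 2
= 9.0 kN

9.0 kN


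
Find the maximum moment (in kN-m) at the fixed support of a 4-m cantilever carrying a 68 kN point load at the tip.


For a cantilever with a point load at the free end:
M_max = P * L = 68 * 4 = 272 kN-m

272 kN-m


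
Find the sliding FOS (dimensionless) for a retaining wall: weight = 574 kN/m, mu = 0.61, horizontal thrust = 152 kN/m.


Resisting force = mu * W = 0.61 * 574 = 350.14 kN/m
FOS = Resisting / Driving = 350.14 / 152
= 2.3036 (dimensionless)

2.3036 (dimensionless)


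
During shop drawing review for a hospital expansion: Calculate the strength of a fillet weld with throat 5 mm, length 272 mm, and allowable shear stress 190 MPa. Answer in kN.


Strength = throat * length * allowable stress
= 5 * 272 * 190 N
= 258400 N
= 258.4 kN

258.4 kN


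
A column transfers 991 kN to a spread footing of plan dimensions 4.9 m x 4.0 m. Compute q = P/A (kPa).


A = 4.9 * 4.0 = 19.6 m^2
q = P / A = 991 / 19.6
= 50.5612 kPa

50.5612 kPa


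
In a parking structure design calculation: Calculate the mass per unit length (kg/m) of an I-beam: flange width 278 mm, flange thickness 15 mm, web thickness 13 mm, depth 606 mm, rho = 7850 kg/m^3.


A_flanges = 2 * 278 * 15 = 8340 mm^2
A_web = (606 - 2 * 15) * 13 = 7488 mm^2
A_total = 8340 + 7488 = 15828 mm^2 = 0.015828 m^2
Weight = rho * A = 7850 * 0.015828 = 124.2498 kg/m

124.2498 kg/m


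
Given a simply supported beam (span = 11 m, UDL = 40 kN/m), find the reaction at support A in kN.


Total load = w * L = 40 * 11 = 440 kN
By symmetry, each reaction R = total / 2 = 440 / 2 = 220.0 kN

220.0 kN


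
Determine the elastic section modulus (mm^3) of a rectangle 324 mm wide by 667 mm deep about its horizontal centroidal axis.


S = b * h^2 / 6
= 324 * 667^2 / 6
= 324 * 444889 / 6
= 24024006.0 mm^3

24024006.0 mm^3


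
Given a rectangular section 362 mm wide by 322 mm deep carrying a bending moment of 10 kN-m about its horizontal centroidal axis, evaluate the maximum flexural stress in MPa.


I = b * h^3 / 12 = 362 * 322^3 / 12 = 1007151814.67 mm^4
y = h / 2 = 322 / 2 = 161.0 mm
M = 10 kN-m = 10000000.0 N-mm
sigma = M * y / I = 10000000.0 * 161.0 / 1007151814.67
= 1.6 MPa

1.6 MPa


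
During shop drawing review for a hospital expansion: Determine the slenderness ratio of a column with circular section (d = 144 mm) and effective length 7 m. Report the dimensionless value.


Radius of gyration r = d / 4 = 144 / 4 = 36.0 mm
L_eff = 7000.0 mm
Slenderness ratio = L / r = 7000.0 / 36.0 = 194.44 (dimensionless)

194.44 (dimensionless)


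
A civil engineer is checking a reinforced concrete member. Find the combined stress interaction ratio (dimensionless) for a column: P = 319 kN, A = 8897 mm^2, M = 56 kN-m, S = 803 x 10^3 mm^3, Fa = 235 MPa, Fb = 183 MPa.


f_a = P / A = 319000.0 / 8897 = 35.8548 MPa
f_b = M / S = 56000000.0 / 803000.0 = 69.7385 MPa
Ratio = f_a / Fa + f_b / Fb
= 35.8548 / 235 + 69.7385 / 183
= 0.5337 (dimensionless)

0.5337 (dimensionless)


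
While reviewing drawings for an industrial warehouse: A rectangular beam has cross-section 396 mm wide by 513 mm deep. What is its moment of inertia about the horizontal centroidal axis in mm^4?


I = b * h^3 / 12
= 396 * 513^3 / 12
= 396 * 135005697 / 12
= 4455188001.0 mm^4

4455188001.0 mm^4


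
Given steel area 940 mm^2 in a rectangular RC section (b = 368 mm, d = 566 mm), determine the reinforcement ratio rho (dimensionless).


rho = As / (b * d)
= 940 / (368 * 566)
= 940 / 208288
= 0.004513 (dimensionless)

0.004513 (dimensionless)


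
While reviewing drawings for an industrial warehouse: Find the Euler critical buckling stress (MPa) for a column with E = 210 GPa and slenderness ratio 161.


sigma_cr = pi^2 * E / lambda^2
= 9.8696 * 210000.0 / 161^2
= 9.8696 * 210000.0 / 25921
= 79.959 MPa

79.959 MPa


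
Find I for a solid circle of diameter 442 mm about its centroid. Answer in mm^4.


r = d / 2 = 442 / 2 = 221.0 mm
I = pi * r^4 / 4 = pi * 221.0^4 / 4
= 1873522771.79 mm^4

1873522771.79 mm^4


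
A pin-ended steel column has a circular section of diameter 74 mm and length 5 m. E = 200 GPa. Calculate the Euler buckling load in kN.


I = pi * d^4 / 64 = 1471962.61 mm^4
L = 5000.0 mm
P_cr = pi^2 * E * I / L^2
= 9.8696 * 200000.0 * 1471962.61 / 5000.0^2
= 116221.51 N = 116.2215 kN

116.2215 kN


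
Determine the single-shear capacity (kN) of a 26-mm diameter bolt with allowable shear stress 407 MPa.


A = pi * d^2 / 4 = pi * 26^2 / 4 = 530.9292 mm^2
V = f_v * A / 1000 = 407 * 530.9292 / 1000
= 216.0882 kN

216.0882 kN


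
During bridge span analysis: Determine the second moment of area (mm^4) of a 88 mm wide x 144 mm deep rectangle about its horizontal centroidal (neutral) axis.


I = b * h^3 / 12
= 88 * 144^3 / 12
= 88 * 2985984 / 12
= 21897216.0 mm^4

21897216.0 mm^4


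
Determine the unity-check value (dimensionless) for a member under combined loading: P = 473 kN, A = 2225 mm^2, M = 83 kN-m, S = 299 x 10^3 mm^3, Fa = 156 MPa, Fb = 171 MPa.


f_a = P / A = 473000.0 / 2225 = 212.5843 MPa
f_b = M / S = 83000000.0 / 299000.0 = 277.592 MPa
Ratio = f_a / Fa + f_b / Fb
= 212.5843 / 156 + 277.592 / 171
= 2.9861 (dimensionless)

2.9861 (dimensionless)


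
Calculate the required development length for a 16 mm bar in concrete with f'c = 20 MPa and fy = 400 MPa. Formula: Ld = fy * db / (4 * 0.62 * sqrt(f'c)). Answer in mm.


Ld = (fy * db) / (4 * 0.62 * sqrt(f'c))
= (400 * 16) / (4 * 0.62 * sqrt(20))
= 6400 / 11.0909
= 577.05 mm

577.05 mm


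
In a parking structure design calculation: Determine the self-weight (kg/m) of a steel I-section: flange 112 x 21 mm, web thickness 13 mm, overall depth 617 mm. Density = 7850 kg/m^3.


A_flanges = 2 * 112 * 21 = 4704 mm^2
A_web = (617 - 2 * 21) * 13 = 7475 mm^2
A_total = 4704 + 7475 = 12179 mm^2 = 0.012179 m^2
Weight = rho * A = 7850 * 0.012179 = 95.6051 kg/m

95.6051 kg/m


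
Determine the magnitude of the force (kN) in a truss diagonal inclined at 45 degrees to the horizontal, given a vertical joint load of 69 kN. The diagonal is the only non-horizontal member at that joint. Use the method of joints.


At the joint, only the diagonal has a vertical component, so vertical equilibrium gives:
F * sin(45) = 69
F = 69 / sin(45)
= 69 / 0.707107
= 97.58 kN

97.58 kN


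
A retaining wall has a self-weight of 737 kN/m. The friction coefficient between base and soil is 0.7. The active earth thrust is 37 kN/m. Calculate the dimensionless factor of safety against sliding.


Resisting force = mu * W = 0.7 * 737 = 515.9 kN/m
FOS = Resisting / Driving = 515.9 / 37
= 13.9432 (dimensionless)

13.9432 (dimensionless)


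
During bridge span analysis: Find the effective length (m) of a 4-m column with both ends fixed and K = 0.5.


L_eff = K * L
= 0.5 * 4
= 2.0 m

2.0 m


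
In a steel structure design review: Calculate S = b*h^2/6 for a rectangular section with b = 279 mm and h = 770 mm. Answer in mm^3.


S = b * h^2 / 6
= 279 * 770^2 / 6
= 279 * 592900 / 6
= 27569850.0 mm^3

27569850.0 mm^3


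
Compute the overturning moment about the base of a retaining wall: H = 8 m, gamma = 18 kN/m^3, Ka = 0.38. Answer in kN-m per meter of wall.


Pa = 0.5 * Ka * gamma * H^2
= 0.5 * 0.38 * 18 * 8^2
= 218.88 kN/m
Arm = H / 3 = 8 / 3 = 2.6667 m
Mo = Pa * arm = Pa * H / 3 = 218.88 * 8 / 3 = 583.68 kN-m/m

583.68 kN-m/m


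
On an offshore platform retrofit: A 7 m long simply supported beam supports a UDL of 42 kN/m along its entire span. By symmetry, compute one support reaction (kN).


Total load = w * L = 42 * 7 = 294 kN
By symmetry, each reaction R = total / 2 = 294 / 2 = 147.0 kN

147.0 kN


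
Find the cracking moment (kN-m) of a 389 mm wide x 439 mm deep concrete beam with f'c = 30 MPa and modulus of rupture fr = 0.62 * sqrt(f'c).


fr = 0.62 * sqrt(30) = 0.62 * 5.4772 = 3.3959 MPa
I = 389 * 439^3 / 12 = 2742596490.92 mm^4
y_t = 219.5 mm
M_cr = fr * I / y_t = 3.3959 * 2742596490.92 / 219.5 N-mm
= 42.4307 kN-m

42.4307 kN-m


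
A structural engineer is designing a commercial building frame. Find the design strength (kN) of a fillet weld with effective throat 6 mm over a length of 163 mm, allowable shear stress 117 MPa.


Strength = throat * length * allowable stress
= 6 * 163 * 117 N
= 114426 N
= 114.43 kN

114.43 kN


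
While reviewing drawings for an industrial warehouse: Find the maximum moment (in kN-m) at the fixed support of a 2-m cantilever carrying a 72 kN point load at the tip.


For a cantilever with a point load at the free end:
M_max = P * L = 72 * 2 = 144 kN-m

144 kN-m


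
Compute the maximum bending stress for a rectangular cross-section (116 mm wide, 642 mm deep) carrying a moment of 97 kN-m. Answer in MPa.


I = b * h^3 / 12 = 116 * 642^3 / 12 = 2557889784.0 mm^4
y = h / 2 = 642 / 2 = 321.0 mm
M = 97 kN-m = 97000000.0 N-mm
sigma = M * y / I = 97000000.0 * 321.0 / 2557889784.0
= 12.17 MPa

12.17 MPa


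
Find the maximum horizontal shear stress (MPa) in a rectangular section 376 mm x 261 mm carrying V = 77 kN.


A = b * h = 376 * 261 = 98136 mm^2
V = 77 kN = 77000.0 N
tau_max = 1.5 * V / A = 1.5 * 77000.0 / 98136
= 1.1769 MPa

1.1769 MPa


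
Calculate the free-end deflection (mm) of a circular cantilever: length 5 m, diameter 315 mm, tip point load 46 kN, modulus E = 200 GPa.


I = pi * d^4 / 64 = pi * 315^4 / 64 = 483294790.53 mm^4
L = 5000.0 mm, P = 46000.0 N, E = 200000.0 MPa
delta = P * L^3 / (3 * E * I)
= 46000.0 * 5000.0^3 / (3 * 200000.0 * 483294790.53)
= 19.8292 mm

19.8292 mm


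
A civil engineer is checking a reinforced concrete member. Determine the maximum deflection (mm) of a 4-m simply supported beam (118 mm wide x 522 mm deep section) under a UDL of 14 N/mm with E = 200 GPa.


I = 118 * 522^3 / 12 = 1398660372.0 mm^4
L = 4000.0 mm, w = 14 N/mm, E = 200000.0 MPa
delta = 5 * w * L^4 / (384 * E * I)
= 5 * 14 * 4000.0^4 / (384 * 200000.0 * 1398660372.0)
= 0.1668 mm

0.1668 mm


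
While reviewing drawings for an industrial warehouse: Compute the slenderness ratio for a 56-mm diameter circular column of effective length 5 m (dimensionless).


Radius of gyration r = d / 4 = 56 / 4 = 14.0 mm
L_eff = 5000.0 mm
Slenderness ratio = L / r = 5000.0 / 14.0 = 357.14 (dimensionless)

357.14 (dimensionless)


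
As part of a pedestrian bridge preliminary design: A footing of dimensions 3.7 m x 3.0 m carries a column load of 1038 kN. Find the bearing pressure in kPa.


A = 3.7 * 3.0 = 11.1 m^2
q = P / A = 1038 / 11.1
= 93.5135 kPa

93.5135 kPa


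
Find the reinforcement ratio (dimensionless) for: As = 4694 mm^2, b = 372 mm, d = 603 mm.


rho = As / (b * d)
= 4694 / (372 * 603)
= 4694 / 224316
= 0.020926 (dimensionless)

0.020926 (dimensionless)


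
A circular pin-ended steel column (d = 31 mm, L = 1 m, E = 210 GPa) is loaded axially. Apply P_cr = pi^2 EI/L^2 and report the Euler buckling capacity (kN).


I = pi * d^4 / 64 = 45333.23 mm^4
L = 1000.0 mm
P_cr = pi^2 * E * I / L^2
= 9.8696 * 210000.0 * 45333.23 / 1000.0^2
= 93958.42 N = 93.9584 kN

93.9584 kN


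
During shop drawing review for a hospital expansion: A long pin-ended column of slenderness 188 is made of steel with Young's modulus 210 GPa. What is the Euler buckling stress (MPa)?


sigma_cr = pi^2 * E / lambda^2
= 9.8696 * 210000.0 / 188^2
= 9.8696 * 210000.0 / 35344
= 58.6413 MPa

58.6413 MPa


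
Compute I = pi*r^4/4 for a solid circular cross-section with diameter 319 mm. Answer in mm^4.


r = d / 2 = 319 / 2 = 159.5 mm
I = pi * r^4 / 4 = pi * 159.5^4 / 4
= 508314655.12 mm^4

508314655.12 mm^4


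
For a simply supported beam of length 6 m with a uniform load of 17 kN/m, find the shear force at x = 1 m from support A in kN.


R_A = w * L / 2 = 17 * 6 / 2 = 51.0 kN
V(x) = R_A - w * x = 51.0 - 17 * 1
= 34.0 kN

34.0 kN


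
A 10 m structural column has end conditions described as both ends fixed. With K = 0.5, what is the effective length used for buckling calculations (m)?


L_eff = K * L
= 0.5 * 10
= 5.0 m

5.0 m


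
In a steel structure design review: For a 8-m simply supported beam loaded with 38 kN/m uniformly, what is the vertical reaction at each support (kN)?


Total load = w * L = 38 * 8 = 304 kN
By symmetry, each reaction R = total / 2 = 304 / 2 = 152.0 kN

152.0 kN


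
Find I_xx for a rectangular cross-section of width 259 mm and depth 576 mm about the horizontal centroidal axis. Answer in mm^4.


I = b * h^3 / 12
= 259 * 576^3 / 12
= 259 * 191102976 / 12
= 4124639232.0 mm^4

4124639232.0 mm^4


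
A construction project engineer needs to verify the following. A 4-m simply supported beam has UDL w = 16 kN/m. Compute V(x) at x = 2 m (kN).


R_A = w * L / 2 = 16 * 4 / 2 = 32.0 kN
V(x) = R_A - w * x = 32.0 - 16 * 2
= 0.0 kN

0.0 kN


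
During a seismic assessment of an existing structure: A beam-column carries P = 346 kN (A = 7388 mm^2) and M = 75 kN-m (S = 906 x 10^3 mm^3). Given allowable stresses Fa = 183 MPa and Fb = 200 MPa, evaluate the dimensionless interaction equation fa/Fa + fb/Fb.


f_a = P / A = 346000.0 / 7388 = 46.8327 MPa
f_b = M / S = 75000000.0 / 906000.0 = 82.7815 MPa
Ratio = f_a / Fa + f_b / Fb
= 46.8327 / 183 + 82.7815 / 200
= 0.6698 (dimensionless)

0.6698 (dimensionless)


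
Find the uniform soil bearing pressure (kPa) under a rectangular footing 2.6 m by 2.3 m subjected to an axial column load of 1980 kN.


A = 2.6 * 2.3 = 5.98 m^2
q = P / A = 1980 / 5.98
= 331.1037 kPa

331.1037 kPa


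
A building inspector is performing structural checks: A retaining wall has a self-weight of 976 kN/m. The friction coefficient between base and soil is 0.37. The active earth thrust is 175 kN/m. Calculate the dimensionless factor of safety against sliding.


Resisting force = mu * W = 0.37 * 976 = 361.12 kN/m
FOS = Resisting / Driving = 361.12 / 175
= 2.0635 (dimensionless)

2.0635 (dimensionless)


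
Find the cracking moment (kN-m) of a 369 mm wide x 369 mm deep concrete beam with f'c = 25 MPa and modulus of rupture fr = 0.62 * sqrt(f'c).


fr = 0.62 * sqrt(25) = 0.62 * 5.0 = 3.1 MPa
I = 369 * 369^3 / 12 = 1544984826.75 mm^4
y_t = 184.5 mm
M_cr = fr * I / y_t = 3.1 * 1544984826.75 / 184.5 N-mm
= 25.9591 kN-m

25.9591 kN-m


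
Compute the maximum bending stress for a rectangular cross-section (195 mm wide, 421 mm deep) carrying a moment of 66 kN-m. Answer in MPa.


I = b * h^3 / 12 = 195 * 421^3 / 12 = 1212549991.25 mm^4
y = h / 2 = 421 / 2 = 210.5 mm
M = 66 kN-m = 66000000.0 N-mm
sigma = M * y / I = 66000000.0 * 210.5 / 1212549991.25
= 11.46 MPa

11.46 MPa


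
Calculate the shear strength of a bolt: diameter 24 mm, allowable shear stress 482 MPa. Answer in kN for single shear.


A = pi * d^2 / 4 = pi * 24^2 / 4 = 452.3893 mm^2
V = f_v * A / 1000 = 482 * 452.3893 / 1000
= 218.0517 kN

218.0517 kN


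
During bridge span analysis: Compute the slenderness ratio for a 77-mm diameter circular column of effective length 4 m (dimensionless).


Radius of gyration r = d / 4 = 77 / 4 = 19.25 mm
L_eff = 4000.0 mm
Slenderness ratio = L / r = 4000.0 / 19.25 = 207.79 (dimensionless)

207.79 (dimensionless)


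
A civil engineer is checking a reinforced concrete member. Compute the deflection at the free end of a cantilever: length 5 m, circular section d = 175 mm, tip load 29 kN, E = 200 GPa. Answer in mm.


I = pi * d^4 / 64 = pi * 175^4 / 64 = 46038598.4 mm^4
L = 5000.0 mm, P = 29000.0 N, E = 200000.0 MPa
delta = P * L^3 / (3 * E * I)
= 29000.0 * 5000.0^3 / (3 * 200000.0 * 46038598.4)
= 131.2305 mm

131.2305 mm


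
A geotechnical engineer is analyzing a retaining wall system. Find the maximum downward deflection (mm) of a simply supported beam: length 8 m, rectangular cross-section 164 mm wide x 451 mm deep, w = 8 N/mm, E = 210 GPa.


I = 164 * 451^3 / 12 = 1253695963.67 mm^4
L = 8000.0 mm, w = 8 N/mm, E = 210000.0 MPa
delta = 5 * w * L^4 / (384 * E * I)
= 5 * 8 * 8000.0^4 / (384 * 210000.0 * 1253695963.67)
= 1.6206 mm

1.6206 mm


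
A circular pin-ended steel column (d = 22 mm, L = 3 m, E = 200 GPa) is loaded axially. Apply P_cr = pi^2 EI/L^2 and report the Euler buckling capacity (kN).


I = pi * d^4 / 64 = 11499.01 mm^4
L = 3000.0 mm
P_cr = pi^2 * E * I / L^2
= 9.8696 * 200000.0 * 11499.01 / 3000.0^2
= 2522.02 N = 2.522 kN

2.522 kN


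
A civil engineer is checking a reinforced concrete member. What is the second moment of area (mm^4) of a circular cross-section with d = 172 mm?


r = d / 2 = 172 / 2 = 86.0 mm
I = pi * r^4 / 4 = pi * 86.0^4 / 4
= 42961920.42 mm^4

42961920.42 mm^4


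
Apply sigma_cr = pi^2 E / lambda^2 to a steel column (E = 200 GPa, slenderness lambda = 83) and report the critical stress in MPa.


sigma_cr = pi^2 * E / lambda^2
= 9.8696 * 200000.0 / 83^2
= 9.8696 * 200000.0 / 6889
= 286.5323 MPa

286.5323 MPa


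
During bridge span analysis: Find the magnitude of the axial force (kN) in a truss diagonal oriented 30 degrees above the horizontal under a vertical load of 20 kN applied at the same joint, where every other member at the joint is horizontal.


At the joint, only the diagonal has a vertical component, so vertical equilibrium gives:
F * sin(30) = 20
F = 20 / sin(30)
= 20 / 0.5
= 40.0 kN

40.0 kN


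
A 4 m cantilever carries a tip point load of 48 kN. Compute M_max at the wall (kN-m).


For a cantilever with a point load at the free end:
M_max = P * L = 48 * 4 = 192 kN-m

192 kN-m


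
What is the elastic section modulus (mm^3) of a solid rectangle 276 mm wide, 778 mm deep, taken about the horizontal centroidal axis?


S = b * h^2 / 6
= 276 * 778^2 / 6
= 276 * 605284 / 6
= 27843064.0 mm^3

27843064.0 mm^3


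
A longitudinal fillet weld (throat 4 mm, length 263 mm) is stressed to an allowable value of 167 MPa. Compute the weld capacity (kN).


Strength = throat * length * allowable stress
= 4 * 263 * 167 N
= 175684 N
= 175.68 kN

175.68 kN


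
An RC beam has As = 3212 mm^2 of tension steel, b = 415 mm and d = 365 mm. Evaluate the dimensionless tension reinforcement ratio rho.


rho = As / (b * d)
= 3212 / (415 * 365)
= 3212 / 151475
= 0.021205 (dimensionless)

0.021205 (dimensionless)


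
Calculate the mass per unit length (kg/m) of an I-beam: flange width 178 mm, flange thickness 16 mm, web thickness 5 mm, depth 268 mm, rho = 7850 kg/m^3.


A_flanges = 2 * 178 * 16 = 5696 mm^2
A_web = (268 - 2 * 16) * 5 = 1180 mm^2
A_total = 5696 + 1180 = 6876 mm^2 = 0.006876 m^2
Weight = rho * A = 7850 * 0.006876 = 53.9766 kg/m

53.9766 kg/m


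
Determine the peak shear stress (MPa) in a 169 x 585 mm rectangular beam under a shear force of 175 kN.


A = b * h = 169 * 585 = 98865 mm^2
V = 175 kN = 175000.0 N
tau_max = 1.5 * V / A = 1.5 * 175000.0 / 98865
= 2.6551 MPa

2.6551 MPa


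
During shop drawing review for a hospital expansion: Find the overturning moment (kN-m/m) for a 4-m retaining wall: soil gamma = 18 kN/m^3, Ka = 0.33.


Pa = 0.5 * Ka * gamma * H^2
= 0.5 * 0.33 * 18 * 4^2
= 47.52 kN/m
Arm = H / 3 = 4 / 3 = 1.3333 m
Mo = Pa * arm = Pa * H / 3 = 47.52 * 4 / 3 = 63.36 kN-m/m

63.36 kN-m/m


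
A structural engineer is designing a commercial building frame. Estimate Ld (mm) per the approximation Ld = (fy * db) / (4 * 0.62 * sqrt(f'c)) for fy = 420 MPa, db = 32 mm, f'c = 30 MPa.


Ld = (fy * db) / (4 * 0.62 * sqrt(f'c))
= (420 * 32) / (4 * 0.62 * sqrt(30))
= 13440 / 13.5835
= 989.43 mm

989.43 mm


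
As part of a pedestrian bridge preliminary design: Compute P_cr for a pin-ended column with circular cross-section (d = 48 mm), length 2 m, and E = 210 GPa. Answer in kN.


I = pi * d^4 / 64 = 260576.26 mm^4
L = 2000.0 mm
P_cr = pi^2 * E * I / L^2
= 9.8696 * 210000.0 * 260576.26 / 2000.0^2
= 135018.69 N = 135.0187 kN

135.0187 kN


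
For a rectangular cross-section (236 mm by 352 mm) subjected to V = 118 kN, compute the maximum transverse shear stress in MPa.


A = b * h = 236 * 352 = 83072 mm^2
V = 118 kN = 118000.0 N
tau_max = 1.5 * V / A = 1.5 * 118000.0 / 83072
= 2.1307 MPa

2.1307 MPa


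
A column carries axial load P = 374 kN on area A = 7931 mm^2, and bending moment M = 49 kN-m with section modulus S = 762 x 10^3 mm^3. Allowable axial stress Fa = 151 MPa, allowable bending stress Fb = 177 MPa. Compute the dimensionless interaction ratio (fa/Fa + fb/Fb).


f_a = P / A = 374000.0 / 7931 = 47.1567 MPa
f_b = M / S = 49000000.0 / 762000.0 = 64.3045 MPa
Ratio = f_a / Fa + f_b / Fb
= 47.1567 / 151 + 64.3045 / 177
= 0.6756 (dimensionless)

0.6756 (dimensionless)


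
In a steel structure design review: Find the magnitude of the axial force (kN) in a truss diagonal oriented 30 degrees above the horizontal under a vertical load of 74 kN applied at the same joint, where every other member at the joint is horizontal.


At the joint, only the diagonal has a vertical component, so vertical equilibrium gives:
F * sin(30) = 74
F = 74 / sin(30)
= 74 / 0.5
= 148.0 kN

148.0 kN


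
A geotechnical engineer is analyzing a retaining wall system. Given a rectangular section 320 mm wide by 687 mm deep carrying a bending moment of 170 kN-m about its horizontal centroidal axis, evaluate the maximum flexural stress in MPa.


I = b * h^3 / 12 = 320 * 687^3 / 12 = 8646472080.0 mm^4
y = h / 2 = 687 / 2 = 343.5 mm
M = 170 kN-m = 170000000.0 N-mm
sigma = M * y / I = 170000000.0 * 343.5 / 8646472080.0
= 6.75 MPa

6.75 MPa


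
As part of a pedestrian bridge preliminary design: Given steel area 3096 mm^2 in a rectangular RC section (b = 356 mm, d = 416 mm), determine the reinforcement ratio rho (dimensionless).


rho = As / (b * d)
= 3096 / (356 * 416)
= 3096 / 148096
= 0.020905 (dimensionless)

0.020905 (dimensionless)


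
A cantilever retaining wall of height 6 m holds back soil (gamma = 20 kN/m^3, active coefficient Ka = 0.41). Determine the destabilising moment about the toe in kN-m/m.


Pa = 0.5 * Ka * gamma * H^2
= 0.5 * 0.41 * 20 * 6^2
= 147.6 kN/m
Arm = H / 3 = 6 / 3 = 2.0 m
Mo = Pa * arm = Pa * H / 3 = 147.6 * 6 / 3 = 295.2 kN-m/m

295.2 kN-m/m


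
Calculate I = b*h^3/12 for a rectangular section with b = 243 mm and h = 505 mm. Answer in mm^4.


I = b * h^3 / 12
= 243 * 505^3 / 12
= 243 * 128787625 / 12
= 2607949406.25 mm^4

2607949406.25 mm^4


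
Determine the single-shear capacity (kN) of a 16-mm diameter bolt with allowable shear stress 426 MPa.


A = pi * d^2 / 4 = pi * 16^2 / 4 = 201.0619 mm^2
V = f_v * A / 1000 = 426 * 201.0619 / 1000
= 85.6524 kN

85.6524 kN


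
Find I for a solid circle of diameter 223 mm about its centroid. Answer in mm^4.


r = d / 2 = 223 / 2 = 111.5 mm
I = pi * r^4 / 4 = pi * 111.5^4 / 4
= 121391799.92 mm^4

121391799.92 mm^4
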